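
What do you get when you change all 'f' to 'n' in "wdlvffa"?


Input string: 'wdlvffa'
Operation: replace 'f' with 'n'
Positions of 'f': 4, 5
After replacement: wdlvnna


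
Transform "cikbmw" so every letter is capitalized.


Input string: 'cikbmw'
Operation: convert each letter to uppercase
Mapping: 'c'->'C', 'i'->'I', 'k'->'K', 'b'->'B', 'm'->'M', 'w'->'W'
Result: CIKBMW


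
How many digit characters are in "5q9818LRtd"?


Input string: '5q9818LRtd'
Operation: count digit characters (0-9)
Scan: '5'(digit), 'q', '9'(digit), '8'(digit), '1'(digit), '8'(digit), 'L', 'R', 't', 'd'
Digits found: 5
Result: 5


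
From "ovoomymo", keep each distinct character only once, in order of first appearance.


Input: 'ovoomymo'
Operation: keep first occurrence of each character
Scan: s[0]='o' new -> keep; s[1]='v' new -> keep; s[2]='o' seen -> skip; s[3]='o' seen -> skip; s[4]='m' new -> keep; s[5]='y' new -> keep; s[6]='m' seen -> skip; s[7]='o' seen -> skip
Result: ovmy


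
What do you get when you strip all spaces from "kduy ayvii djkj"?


Input string: 'kduy ayvii djkj'
Operation: remove all spaces
Words: 'kduy', 'ayvii', 'djkj'
Join without spaces: kduyayviidjkj


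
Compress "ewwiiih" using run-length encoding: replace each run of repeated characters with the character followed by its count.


Input: 'ewwiiih'
Operation: identify consecutive runs
Runs: 'e' -> e1, 'ww' -> w2, 'iii' -> i3, 'h' -> h1
Encoded: e1w2i3h1


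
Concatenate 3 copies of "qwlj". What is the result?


Input string: 'qwlj'
Operation: repeat 3 times
Concatenation: 'qwlj' + 'qwlj' + 'qwlj'
Result: qwljqwljqwlj


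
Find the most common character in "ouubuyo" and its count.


Input: 'ouubuyo'
Operation: tally each character
Counts: 'b':1, 'o':2, 'u':3, 'y':1
Maximum: 'u' appears 3 times


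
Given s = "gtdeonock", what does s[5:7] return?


Input string: 'gtdeonock'
Operation: slice [5:7]
Extract characters: s[5]='n', s[6]='o'
Result: no


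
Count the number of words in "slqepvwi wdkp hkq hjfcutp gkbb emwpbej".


Input string: 'slqepvwi wdkp hkq hjfcutp gkbb emwpbej'
Operation: split by spaces
Words found: 'slqepvwi', 'wdkp', 'hkq', 'hjfcutp', 'gkbb', 'emwpbej'
Word count: 6


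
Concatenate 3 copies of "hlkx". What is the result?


Input string: 'hlkx'
Operation: repeat 3 times
Concatenation: 'hlkx' + 'hlkx' + 'hlkx'
Result: hlkxhlkxhlkx


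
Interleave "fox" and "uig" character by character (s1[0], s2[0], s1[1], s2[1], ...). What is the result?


String 1: 'fox'
String 2: 'uig'
Operation: alternate characters
Pairs: 'f'+'u', 'o'+'i', 'x'+'g'
Result: fuoixg


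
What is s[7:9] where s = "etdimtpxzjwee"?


Input string: 'etdimtpxzjwee'
Operation: slice [7:9]
Extract characters: s[7]='x', s[8]='z'
Result: xz


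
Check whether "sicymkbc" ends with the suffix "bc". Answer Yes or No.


Input string: 'sicymkbc'
Suffix to check: 'bc'
Last 2 characters of input: 'bc'
Match: True
Result: Yes


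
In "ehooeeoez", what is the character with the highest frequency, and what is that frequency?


Input: 'ehooeeoez'
Operation: tally each character
Counts: 'e':4, 'h':1, 'o':3, 'z':1
Maximum: 'e' appears 4 times


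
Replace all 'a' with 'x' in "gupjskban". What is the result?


Input string: 'gupjskban'
Operation: replace 'a' with 'x'
Positions of 'a': 7
After replacement: gupjskbxn


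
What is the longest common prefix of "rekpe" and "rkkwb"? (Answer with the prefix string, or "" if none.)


String 1: 'rekpe'
String 2: 'rkkwb'
Compare position by position:
pos 0: 'r' vs 'r' match
pos 1: 'e' vs 'k' differ -> stop
Longest common prefix: "r" (length 1)


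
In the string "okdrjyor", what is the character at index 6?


Input string: 'okdrjyor'
Operation: get character at index 6
Index mapping: s[0]='o', s[1]='k', s[2]='d', s[3]='r', s[4]='j', s[5]='y', s[6]='o'
Result: 'o'


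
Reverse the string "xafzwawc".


Input string: 'xafzwawc'
Operation: reverse character order
Original order: 'x' -> 'a' -> 'f' -> 'z' -> 'w' -> 'a' -> 'w' -> 'c'
Reversed order: 'c' -> 'w' -> 'a' -> 'w' -> 'z' -> 'f' -> 'a' -> 'x'
Result: cwawzfax


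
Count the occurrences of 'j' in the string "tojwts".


Input string: 'tojwts'
Target character: 'j'
Scan each position: s[2]='j'
Matches found at indices: 2
Total: 1


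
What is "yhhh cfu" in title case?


Input string: 'yhhh cfu'
Operation: capitalize first letter of each word
Word transformations: 'yhhh'->'Yhhh', 'cfu'->'Cfu'
Result: Yhhh Cfu


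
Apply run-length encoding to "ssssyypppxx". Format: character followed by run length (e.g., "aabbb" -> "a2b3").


Input: 'ssssyypppxx'
Operation: identify consecutive runs
Runs: 'ssss' -> s4, 'yy' -> y2, 'ppp' -> p3, 'xx' -> x2
Encoded: s4y2p3x2


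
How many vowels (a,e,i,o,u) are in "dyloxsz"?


Input string: 'dyloxsz'
Operation: count vowels (a, e, i, o, u)
Scan: s[0]='d', s[1]='y', s[2]='l', s[3]='o' (vowel), s[4]='x', s[5]='s', s[6]='z'
Vowels found: 1
Result: 1


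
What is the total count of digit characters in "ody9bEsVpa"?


Input string: 'ody9bEsVpa'
Operation: count digit characters (0-9)
Scan: 'o', 'd', 'y', '9'(digit), 'b', 'E', 's', 'V', 'p', 'a'
Digits found: 1
Result: 1


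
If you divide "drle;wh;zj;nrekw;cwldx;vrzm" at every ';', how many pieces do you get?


Input string: 'drle;wh;zj;nrekw;cwldx;vrzm'
Delimiter: ';'
Split result: 'drle', 'wh', 'zj', 'nrekw', 'cwldx', 'vrzm'
Number of parts: 6


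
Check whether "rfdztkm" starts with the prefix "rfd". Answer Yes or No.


Input string: 'rfdztkm'
Prefix to check: 'rfd'
First 3 characters of input: 'rfd'
Match: True
Result: Yes


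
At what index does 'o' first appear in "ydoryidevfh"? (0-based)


Input string: 'ydoryidevfh'
Target: 'o'
Scanning left to right: s[0]='y', s[1]='d', s[2]='o'
First match at index: 2


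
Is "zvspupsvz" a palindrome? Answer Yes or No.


Input string: 'zvspupsvz'
Reversed: 'zvspupsvz'
Compare pairs: s[0]='z' vs s[8]='z' (match), s[1]='v' vs s[7]='v' (match), s[2]='s' vs s[6]='s' (match), s[3]='p' vs s[5]='p' (match)
Palindrome: Yes


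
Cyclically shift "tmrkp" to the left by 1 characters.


Input: 'tmrkp', shift = 1
Operation: split at index 1 and swap parts
Front part s[0:1] = 't'
Back part s[1:] = 'mrkp'
Rotated = back + front = 'mrkp' + 't'
Result: mrkpt


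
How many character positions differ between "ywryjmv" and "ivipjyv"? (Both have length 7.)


String 1: 'ywryjmv'
String 2: 'ivipjyv'
Compare each position: pos 0: 'y'!='i', pos 1: 'w'!='v', pos 2: 'r'!='i', pos 3: 'y'!='p', pos 4: 'j'=='j', pos 5: 'm'!='y', pos 6: 'v'=='v'
Differing positions: 5
Hamming distance: 5


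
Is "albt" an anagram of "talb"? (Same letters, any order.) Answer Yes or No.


String 1: 'talb' -> sorted: 'ablt'
String 2: 'albt' -> sorted: 'ablt'
Compare sorted forms: 'ablt' == 'ablt'
Anagram: Yes


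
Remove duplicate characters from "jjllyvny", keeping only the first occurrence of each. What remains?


Input: 'jjllyvny'
Operation: keep first occurrence of each character
Scan: s[0]='j' new -> keep; s[1]='j' seen -> skip; s[2]='l' new -> keep; s[3]='l' seen -> skip; s[4]='y' new -> keep; s[5]='v' new -> keep; s[6]='n' new -> keep; s[7]='y' seen -> skip
Result: jlyvn


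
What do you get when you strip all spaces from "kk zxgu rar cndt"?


Input string: 'kk zxgu rar cndt'
Operation: remove all spaces
Words: 'kk', 'zxgu', 'rar', 'cndt'
Join without spaces: kkzxgurarcndt


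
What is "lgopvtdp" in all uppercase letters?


Input string: 'lgopvtdp'
Operation: convert each letter to uppercase
Mapping: 'l'->'L', 'g'->'G', 'o'->'O', 'p'->'P', 'v'->'V', 't'->'T', 'd'->'D', 'p'->'P'
Result: LGOPVTDP


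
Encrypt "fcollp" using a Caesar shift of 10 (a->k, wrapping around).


Input: 'fcollp', shift = 10
Operation: for each letter, (position + 10) mod 26
Mapping: 'f'(5+10=15)->'p', 'c'(2+10=12)->'m', 'o'(14+10=24)->'y', 'l'(11+10=21)->'v', 'l'(11+10=21)->'v', 'p'(15+10=25)->'z'
Result: pmyvvz


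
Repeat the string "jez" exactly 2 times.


Input string: 'jez'
Operation: repeat 2 times
Concatenation: 'jez' + 'jez'
Result: jezjez


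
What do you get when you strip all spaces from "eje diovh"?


Input string: 'eje diovh'
Operation: remove all spaces
Words: 'eje', 'diovh'
Join without spaces: ejediovh


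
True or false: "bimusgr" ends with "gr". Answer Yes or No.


Input string: 'bimusgr'
Suffix to check: 'gr'
Last 2 characters of input: 'gr'
Match: True
Result: Yes


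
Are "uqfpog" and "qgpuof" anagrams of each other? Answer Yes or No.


String 1: 'uqfpog' -> sorted: 'fgopqu'
String 2: 'qgpuof' -> sorted: 'fgopqu'
Compare sorted forms: 'fgopqu' == 'fgopqu'
Anagram: Yes


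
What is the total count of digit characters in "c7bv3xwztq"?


Input string: 'c7bv3xwztq'
Operation: count digit characters (0-9)
Scan: 'c', '7'(digit), 'b', 'v', '3'(digit), 'x', 'w', 'z', 't', 'q'
Digits found: 2
Result: 2


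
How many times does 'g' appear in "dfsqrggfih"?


Input string: 'dfsqrggfih'
Target character: 'g'
Scan each position: s[5]='g', s[6]='g'
Matches found at indices: 5, 6
Total: 2


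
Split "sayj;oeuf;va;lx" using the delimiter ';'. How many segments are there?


Input string: 'sayj;oeuf;va;lx'
Delimiter: ';'
Split result: 'sayj', 'oeuf', 'va', 'lx'
Number of parts: 4


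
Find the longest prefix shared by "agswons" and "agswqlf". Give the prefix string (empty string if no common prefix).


String 1: 'agswons'
String 2: 'agswqlf'
Compare position by position:
pos 0: 'a' vs 'a' match
pos 1: 'g' vs 'g' match
pos 2: 's' vs 's' match
pos 3: 'w' vs 'w' match
pos 4: 'o' vs 'q' differ -> stop
Longest common prefix: "agsw" (length 4)


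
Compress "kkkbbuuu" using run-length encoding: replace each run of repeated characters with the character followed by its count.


Input: 'kkkbbuuu'
Operation: identify consecutive runs
Runs: 'kkk' -> k3, 'bb' -> b2, 'uuu' -> u3
Encoded: k3b2u3


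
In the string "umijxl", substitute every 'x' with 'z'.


Input string: 'umijxl'
Operation: replace 'x' with 'z'
Positions of 'x': 4
After replacement: umijzl


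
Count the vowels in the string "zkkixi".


Input string: 'zkkixi'
Operation: count vowels (a, e, i, o, u)
Scan: s[0]='z', s[1]='k', s[2]='k', s[3]='i' (vowel), s[4]='x', s[5]='i' (vowel)
Vowels found: 2
Result: 2


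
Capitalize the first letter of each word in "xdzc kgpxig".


Input string: 'xdzc kgpxig'
Operation: capitalize first letter of each word
Word transformations: 'xdzc'->'Xdzc', 'kgpxig'->'Kgpxig'
Result: Xdzc Kgpxig


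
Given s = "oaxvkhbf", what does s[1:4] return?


Input string: 'oaxvkhbf'
Operation: slice [1:4]
Extract characters: s[1]='a', s[2]='x', s[3]='v'
Result: axv


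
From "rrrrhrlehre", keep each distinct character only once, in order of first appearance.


Input: 'rrrrhrlehre'
Operation: keep first occurrence of each character
Scan: s[0]='r' new -> keep; s[1]='r' seen -> skip; s[2]='r' seen -> skip; s[3]='r' seen -> skip; s[4]='h' new -> keep; s[5]='r' seen -> skip; s[6]='l' new -> keep; s[7]='e' new -> keep; s[8]='h' seen -> skip; s[9]='r' seen -> skip; s[10]='e' seen -> skip
Result: rhle


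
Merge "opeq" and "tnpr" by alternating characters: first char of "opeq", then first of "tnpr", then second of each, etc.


String 1: 'opeq'
String 2: 'tnpr'
Operation: alternate characters
Pairs: 'o'+'t', 'p'+'n', 'e'+'p', 'q'+'r'
Result: otpnepqr


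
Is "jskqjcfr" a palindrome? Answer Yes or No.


Input string: 'jskqjcfr'
Reversed: 'rfcjqksj'
Compare pairs: s[0]='j' vs s[7]='r' (mismatch), s[1]='s' vs s[6]='f' (mismatch), s[2]='k' vs s[5]='c' (mismatch), s[3]='q' vs s[4]='j' (mismatch)
Palindrome: No


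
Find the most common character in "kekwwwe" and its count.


Input: 'kekwwwe'
Operation: tally each character
Counts: 'e':2, 'k':2, 'w':3
Maximum: 'w' appears 3 times


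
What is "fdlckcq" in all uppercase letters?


Input string: 'fdlckcq'
Operation: convert each letter to uppercase
Mapping: 'f'->'F', 'd'->'D', 'l'->'L', 'c'->'C', 'k'->'K', 'c'->'C', 'q'->'Q'
Result: FDLCKCQ


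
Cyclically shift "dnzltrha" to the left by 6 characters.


Input: 'dnzltrha', shift = 6
Operation: split at index 6 and swap parts
Front part s[0:6] = 'dnzltr'
Back part s[6:] = 'ha'
Rotated = back + front = 'ha' + 'dnzltr'
Result: hadnzltr


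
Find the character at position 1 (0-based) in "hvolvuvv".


Input string: 'hvolvuvv'
Operation: get character at index 1
Index mapping: s[0]='h', s[1]='v'
Result: 'v'


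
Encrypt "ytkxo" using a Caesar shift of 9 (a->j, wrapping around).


Input: 'ytkxo', shift = 9
Operation: for each letter, (position + 9) mod 26
Mapping: 'y'(24+9=33, 33 mod 26=7)->'h', 't'(19+9=28, 28 mod 26=2)->'c', 'k'(10+9=19)->'t', 'x'(23+9=32, 32 mod 26=6)->'g', 'o'(14+9=23)->'x'
Result: hctgx


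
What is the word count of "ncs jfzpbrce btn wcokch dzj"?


Input string: 'ncs jfzpbrce btn wcokch dzj'
Operation: split by spaces
Words found: 'ncs', 'jfzpbrce', 'btn', 'wcokch', 'dzj'
Word count: 5


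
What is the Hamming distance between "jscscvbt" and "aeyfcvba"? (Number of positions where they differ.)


String 1: 'jscscvbt'
String 2: 'aeyfcvba'
Compare each position: pos 0: 'j'!='a', pos 1: 's'!='e', pos 2: 'c'!='y', pos 3: 's'!='f', pos 4: 'c'=='c', pos 5: 'v'=='v', pos 6: 'b'=='b', pos 7: 't'!='a'
Differing positions: 5
Hamming distance: 5


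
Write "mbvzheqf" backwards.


Input string: 'mbvzheqf'
Operation: reverse character order
Original order: 'm' -> 'b' -> 'v' -> 'z' -> 'h' -> 'e' -> 'q' -> 'f'
Reversed order: 'f' -> 'q' -> 'e' -> 'h' -> 'z' -> 'v' -> 'b' -> 'm'
Result: fqehzvbm


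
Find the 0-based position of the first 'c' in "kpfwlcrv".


Input string: 'kpfwlcrv'
Target: 'c'
Scanning left to right: s[0]='k', s[1]='p', s[2]='f', s[3]='w', s[4]='l', s[5]='c'
First match at index: 5


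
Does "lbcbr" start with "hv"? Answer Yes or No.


Input string: 'lbcbr'
Prefix to check: 'hv'
First 2 characters of input: 'lb'
Match: False
Result: No


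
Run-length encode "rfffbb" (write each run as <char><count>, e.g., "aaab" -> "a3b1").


Input: 'rfffbb'
Operation: identify consecutive runs
Runs: 'r' -> r1, 'fff' -> f3, 'bb' -> b2
Encoded: r1f3b2


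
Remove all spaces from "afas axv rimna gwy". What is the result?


Input string: 'afas axv rimna gwy'
Operation: remove all spaces
Words: 'afas', 'axv', 'rimna', 'gwy'
Join without spaces: afasaxvrimnagwy


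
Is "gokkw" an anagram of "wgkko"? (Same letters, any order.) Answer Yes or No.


String 1: 'wgkko' -> sorted: 'gkkow'
String 2: 'gokkw' -> sorted: 'gkkow'
Compare sorted forms: 'gkkow' == 'gkkow'
Anagram: Yes


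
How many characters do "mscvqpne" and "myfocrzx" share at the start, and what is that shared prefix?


String 1: 'mscvqpne'
String 2: 'myfocrzx'
Compare position by position:
pos 0: 'm' vs 'm' match
pos 1: 's' vs 'y' differ -> stop
Longest common prefix: "m" (length 1)


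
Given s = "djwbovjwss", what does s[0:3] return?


Input string: 'djwbovjwss'
Operation: slice [0:3]
Extract characters: s[0]='d', s[1]='j', s[2]='w'
Result: djw


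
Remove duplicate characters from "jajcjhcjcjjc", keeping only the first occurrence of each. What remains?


Input: 'jajcjhcjcjjc'
Operation: keep first occurrence of each character
Scan: s[0]='j' new -> keep; s[1]='a' new -> keep; s[2]='j' seen -> skip; s[3]='c' new -> keep; s[4]='j' seen -> skip; s[5]='h' new -> keep; s[6]='c' seen -> skip; s[7]='j' seen -> skip; s[8]='c' seen -> skip; s[9]='j' seen -> skip; s[10]='j' seen -> skip; s[11]='c' seen -> skip
Result: jach


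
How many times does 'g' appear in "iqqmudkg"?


Input string: 'iqqmudkg'
Target character: 'g'
Scan each position: s[7]='g'
Matches found at indices: 7
Total: 1


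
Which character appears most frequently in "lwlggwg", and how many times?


Input: 'lwlggwg'
Operation: tally each character
Counts: 'g':3, 'l':2, 'w':2
Maximum: 'g' appears 3 times


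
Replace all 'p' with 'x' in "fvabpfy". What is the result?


Input string: 'fvabpfy'
Operation: replace 'p' with 'x'
Positions of 'p': 4
After replacement: fvabxfy


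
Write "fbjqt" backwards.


Input string: 'fbjqt'
Operation: reverse character order
Original order: 'f' -> 'b' -> 'j' -> 'q' -> 't'
Reversed order: 't' -> 'q' -> 'j' -> 'b' -> 'f'
Result: tqjbf


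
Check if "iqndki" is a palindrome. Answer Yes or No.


Input string: 'iqndki'
Reversed: 'ikdnqi'
Compare pairs: s[0]='i' vs s[5]='i' (match), s[1]='q' vs s[4]='k' (mismatch), s[2]='n' vs s[3]='d' (mismatch)
Palindrome: No


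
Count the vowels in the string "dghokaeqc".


Input string: 'dghokaeqc'
Operation: count vowels (a, e, i, o, u)
Scan: s[0]='d', s[1]='g', s[2]='h', s[3]='o' (vowel), s[4]='k', s[5]='a' (vowel), s[6]='e' (vowel), s[7]='q', s[8]='c'
Vowels found: 3
Result: 3


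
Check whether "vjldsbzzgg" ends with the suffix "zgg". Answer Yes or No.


Input string: 'vjldsbzzgg'
Suffix to check: 'zgg'
Last 3 characters of input: 'zgg'
Match: True
Result: Yes


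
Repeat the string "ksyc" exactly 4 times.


Input string: 'ksyc'
Operation: repeat 4 times
Concatenation: 'ksyc' + 'ksyc' + 'ksyc' + 'ksyc'
Result: ksycksycksycksyc


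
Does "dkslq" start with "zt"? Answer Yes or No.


Input string: 'dkslq'
Prefix to check: 'zt'
First 2 characters of input: 'dk'
Match: False
Result: No


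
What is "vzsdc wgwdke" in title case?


Input string: 'vzsdc wgwdke'
Operation: capitalize first letter of each word
Word transformations: 'vzsdc'->'Vzsdc', 'wgwdke'->'Wgwdke'
Result: Vzsdc Wgwdke


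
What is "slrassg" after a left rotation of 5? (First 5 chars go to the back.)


Input: 'slrassg', shift = 5
Operation: split at index 5 and swap parts
Front part s[0:5] = 'slras'
Back part s[5:] = 'sg'
Rotated = back + front = 'sg' + 'slras'
Result: sgslras


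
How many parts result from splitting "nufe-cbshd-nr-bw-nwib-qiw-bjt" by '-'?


Input string: 'nufe-cbshd-nr-bw-nwib-qiw-bjt'
Delimiter: '-'
Split result: 'nufe', 'cbshd', 'nr', 'bw', 'nwib', 'qiw', 'bjt'
Number of parts: 7


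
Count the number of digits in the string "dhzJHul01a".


Input string: 'dhzJHul01a'
Operation: count digit characters (0-9)
Scan: 'd', 'h', 'z', 'J', 'H', 'u', 'l', '0'(digit), '1'(digit), 'a'
Digits found: 2
Result: 2


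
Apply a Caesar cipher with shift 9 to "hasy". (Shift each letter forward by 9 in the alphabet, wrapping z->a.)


Input: 'hasy', shift = 9
Operation: for each letter, (position + 9) mod 26
Mapping: 'h'(7+9=16)->'q', 'a'(0+9=9)->'j', 's'(18+9=27, 27 mod 26=1)->'b', 'y'(24+9=33, 33 mod 26=7)->'h'
Result: qjbh


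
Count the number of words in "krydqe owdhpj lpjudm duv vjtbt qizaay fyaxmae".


Input string: 'krydqe owdhpj lpjudm duv vjtbt qizaay fyaxmae'
Operation: split by spaces
Words found: 'krydqe', 'owdhpj', 'lpjudm', 'duv', 'vjtbt', 'qizaay', 'fyaxmae'
Word count: 7


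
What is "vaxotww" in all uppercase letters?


Input string: 'vaxotww'
Operation: convert each letter to uppercase
Mapping: 'v'->'V', 'a'->'A', 'x'->'X', 'o'->'O', 't'->'T', 'w'->'W', 'w'->'W'
Result: VAXOTWW


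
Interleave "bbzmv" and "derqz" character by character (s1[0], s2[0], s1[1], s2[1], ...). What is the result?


String 1: 'bbzmv'
String 2: 'derqz'
Operation: alternate characters
Pairs: 'b'+'d', 'b'+'e', 'z'+'r', 'm'+'q', 'v'+'z'
Result: bdbezrmqvz


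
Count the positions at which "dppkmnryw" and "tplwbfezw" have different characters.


String 1: 'dppkmnryw'
String 2: 'tplwbfezw'
Compare each position: pos 0: 'd'!='t', pos 1: 'p'=='p', pos 2: 'p'!='l', pos 3: 'k'!='w', pos 4: 'm'!='b', pos 5: 'n'!='f', pos 6: 'r'!='e', pos 7: 'y'!='z', pos 8: 'w'=='w'
Differing positions: 7
Hamming distance: 7


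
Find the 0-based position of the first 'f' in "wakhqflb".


Input string: 'wakhqflb'
Target: 'f'
Scanning left to right: s[0]='w', s[1]='a', s[2]='k', s[3]='h', s[4]='q', s[5]='f'
First match at index: 5


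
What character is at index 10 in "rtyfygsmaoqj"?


Input string: 'rtyfygsmaoqj'
Operation: get character at index 10
Index mapping: s[0]='r', s[1]='t', s[2]='y', s[3]='f', s[4]='y', s[5]='g', s[6]='s', s[7]='m', s[8]='a', s[9]='o', s[10]='q'
Result: 'q'


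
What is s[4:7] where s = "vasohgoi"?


Input string: 'vasohgoi'
Operation: slice [4:7]
Extract characters: s[4]='h', s[5]='g', s[6]='o'
Result: hgo


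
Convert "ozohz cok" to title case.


Input string: 'ozohz cok'
Operation: capitalize first letter of each word
Word transformations: 'ozohz'->'Ozohz', 'cok'->'Cok'
Result: Ozohz Cok


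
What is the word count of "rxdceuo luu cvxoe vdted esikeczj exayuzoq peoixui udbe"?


Input string: 'rxdceuo luu cvxoe vdted esikeczj exayuzoq peoixui udbe'
Operation: split by spaces
Words found: 'rxdceuo', 'luu', 'cvxoe', 'vdted', 'esikeczj', 'exayuzoq', 'peoixui', 'udbe'
Word count: 8


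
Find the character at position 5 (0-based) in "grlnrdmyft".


Input string: 'grlnrdmyft'
Operation: get character at index 5
Index mapping: s[0]='g', s[1]='r', s[2]='l', s[3]='n', s[4]='r', s[5]='d'
Result: 'd'


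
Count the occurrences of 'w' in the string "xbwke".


Input string: 'xbwke'
Target character: 'w'
Scan each position: s[2]='w'
Matches found at indices: 2
Total: 1


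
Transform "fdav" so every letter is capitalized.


Input string: 'fdav'
Operation: convert each letter to uppercase
Mapping: 'f'->'F', 'd'->'D', 'a'->'A', 'v'->'V'
Result: FDAV


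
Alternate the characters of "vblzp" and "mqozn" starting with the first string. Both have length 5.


String 1: 'vblzp'
String 2: 'mqozn'
Operation: alternate characters
Pairs: 'v'+'m', 'b'+'q', 'l'+'o', 'z'+'z', 'p'+'n'
Result: vmbqlozzpn


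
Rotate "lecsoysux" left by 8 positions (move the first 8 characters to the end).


Input: 'lecsoysux', shift = 8
Operation: split at index 8 and swap parts
Front part s[0:8] = 'lecsoysu'
Back part s[8:] = 'x'
Rotated = back + front = 'x' + 'lecsoysu'
Result: xlecsoysu


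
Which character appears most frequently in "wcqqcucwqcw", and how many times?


Input: 'wcqqcucwqcw'
Operation: tally each character
Counts: 'c':4, 'q':3, 'u':1, 'w':3
Maximum: 'c' appears 4 times


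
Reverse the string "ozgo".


Input string: 'ozgo'
Operation: reverse character order
Original order: 'o' -> 'z' -> 'g' -> 'o'
Reversed order: 'o' -> 'g' -> 'z' -> 'o'
Result: ogzo


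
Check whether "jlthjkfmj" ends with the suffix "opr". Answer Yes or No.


Input string: 'jlthjkfmj'
Suffix to check: 'opr'
Last 3 characters of input: 'fmj'
Match: False
Result: No


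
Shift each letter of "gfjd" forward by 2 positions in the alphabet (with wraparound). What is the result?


Input: 'gfjd', shift = 2
Operation: for each letter, (position + 2) mod 26
Mapping: 'g'(6+2=8)->'i', 'f'(5+2=7)->'h', 'j'(9+2=11)->'l', 'd'(3+2=5)->'f'
Result: ihlf


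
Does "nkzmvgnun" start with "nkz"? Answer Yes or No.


Input string: 'nkzmvgnun'
Prefix to check: 'nkz'
First 3 characters of input: 'nkz'
Match: True
Result: Yes


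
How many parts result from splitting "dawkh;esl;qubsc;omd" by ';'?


Input string: 'dawkh;esl;qubsc;omd'
Delimiter: ';'
Split result: 'dawkh', 'esl', 'qubsc', 'omd'
Number of parts: 4


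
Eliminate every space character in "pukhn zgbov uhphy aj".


Input string: 'pukhn zgbov uhphy aj'
Operation: remove all spaces
Words: 'pukhn', 'zgbov', 'uhphy', 'aj'
Join without spaces: pukhnzgbovuhphyaj


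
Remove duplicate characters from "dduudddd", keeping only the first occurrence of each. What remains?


Input: 'dduudddd'
Operation: keep first occurrence of each character
Scan: s[0]='d' new -> keep; s[1]='d' seen -> skip; s[2]='u' new -> keep; s[3]='u' seen -> skip; s[4]='d' seen -> skip; s[5]='d' seen -> skip; s[6]='d' seen -> skip; s[7]='d' seen -> skip
Result: du


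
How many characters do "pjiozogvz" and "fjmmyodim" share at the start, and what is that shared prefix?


String 1: 'pjiozogvz'
String 2: 'fjmmyodim'
Compare position by position:
pos 0: 'p' vs 'f' differ -> stop
Longest common prefix: "" (length 0)


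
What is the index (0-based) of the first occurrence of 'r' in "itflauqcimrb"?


Input string: 'itflauqcimrb'
Target: 'r'
Scanning left to right: s[0]='i', s[1]='t', s[2]='f', s[3]='l', s[4]='a', s[5]='u', s[6]='q', s[7]='c', s[8]='i', s[9]='m', s[10]='r'
First match at index: 10


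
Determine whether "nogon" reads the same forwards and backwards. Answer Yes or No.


Input string: 'nogon'
Reversed: 'nogon'
Compare pairs: s[0]='n' vs s[4]='n' (match), s[1]='o' vs s[3]='o' (match)
Palindrome: Yes


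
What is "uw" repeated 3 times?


Input string: 'uw'
Operation: repeat 3 times
Concatenation: 'uw' + 'uw' + 'uw'
Result: uwuwuw


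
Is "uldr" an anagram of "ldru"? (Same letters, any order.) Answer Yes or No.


String 1: 'ldru' -> sorted: 'dlru'
String 2: 'uldr' -> sorted: 'dlru'
Compare sorted forms: 'dlru' == 'dlru'
Anagram: Yes


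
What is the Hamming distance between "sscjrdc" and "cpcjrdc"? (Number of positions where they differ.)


String 1: 'sscjrdc'
String 2: 'cpcjrdc'
Compare each position: pos 0: 's'!='c', pos 1: 's'!='p', pos 2: 'c'=='c', pos 3: 'j'=='j', pos 4: 'r'=='r', pos 5: 'd'=='d', pos 6: 'c'=='c'
Differing positions: 2
Hamming distance: 2


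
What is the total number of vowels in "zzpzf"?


Input string: 'zzpzf'
Operation: count vowels (a, e, i, o, u)
Scan: s[0]='z', s[1]='z', s[2]='p', s[3]='z', s[4]='f'
Vowels found: 0
Result: 0


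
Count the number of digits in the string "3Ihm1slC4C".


Input string: '3Ihm1slC4C'
Operation: count digit characters (0-9)
Scan: '3'(digit), 'I', 'h', 'm', '1'(digit), 's', 'l', 'C', '4'(digit), 'C'
Digits found: 3
Result: 3


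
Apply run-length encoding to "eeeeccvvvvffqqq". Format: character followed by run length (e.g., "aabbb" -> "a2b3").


Input: 'eeeeccvvvvffqqq'
Operation: identify consecutive runs
Runs: 'eeee' -> e4, 'cc' -> c2, 'vvvv' -> v4, 'ff' -> f2, 'qqq' -> q3
Encoded: e4c2v4f2q3


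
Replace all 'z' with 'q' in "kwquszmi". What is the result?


Input string: 'kwquszmi'
Operation: replace 'z' with 'q'
Positions of 'z': 5
After replacement: kwqusqmi


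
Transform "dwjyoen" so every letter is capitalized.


Input string: 'dwjyoen'
Operation: convert each letter to uppercase
Mapping: 'd'->'D', 'w'->'W', 'j'->'J', 'y'->'Y', 'o'->'O', 'e'->'E', 'n'->'N'
Result: DWJYOEN


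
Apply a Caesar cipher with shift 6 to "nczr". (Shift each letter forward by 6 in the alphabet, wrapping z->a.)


Input: 'nczr', shift = 6
Operation: for each letter, (position + 6) mod 26
Mapping: 'n'(13+6=19)->'t', 'c'(2+6=8)->'i', 'z'(25+6=31, 31 mod 26=5)->'f', 'r'(17+6=23)->'x'
Result: tifx


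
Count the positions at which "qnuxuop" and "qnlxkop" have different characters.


String 1: 'qnuxuop'
String 2: 'qnlxkop'
Compare each position: pos 0: 'q'=='q', pos 1: 'n'=='n', pos 2: 'u'!='l', pos 3: 'x'=='x', pos 4: 'u'!='k', pos 5: 'o'=='o', pos 6: 'p'=='p'
Differing positions: 2
Hamming distance: 2


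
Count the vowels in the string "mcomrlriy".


Input string: 'mcomrlriy'
Operation: count vowels (a, e, i, o, u)
Scan: s[0]='m', s[1]='c', s[2]='o' (vowel), s[3]='m', s[4]='r', s[5]='l', s[6]='r', s[7]='i' (vowel), s[8]='y'
Vowels found: 2
Result: 2


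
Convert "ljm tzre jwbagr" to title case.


Input string: 'ljm tzre jwbagr'
Operation: capitalize first letter of each word
Word transformations: 'ljm'->'Ljm', 'tzre'->'Tzre', 'jwbagr'->'Jwbagr'
Result: Ljm Tzre Jwbagr


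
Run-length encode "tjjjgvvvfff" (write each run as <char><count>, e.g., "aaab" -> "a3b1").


Input: 'tjjjgvvvfff'
Operation: identify consecutive runs
Runs: 't' -> t1, 'jjj' -> j3, 'g' -> g1, 'vvv' -> v3, 'fff' -> f3
Encoded: t1j3g1v3f3


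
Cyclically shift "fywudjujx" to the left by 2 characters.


Input: 'fywudjujx', shift = 2
Operation: split at index 2 and swap parts
Front part s[0:2] = 'fy'
Back part s[2:] = 'wudjujx'
Rotated = back + front = 'wudjujx' + 'fy'
Result: wudjujxfy


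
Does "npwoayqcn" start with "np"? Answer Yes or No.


Input string: 'npwoayqcn'
Prefix to check: 'np'
First 2 characters of input: 'np'
Match: True
Result: Yes


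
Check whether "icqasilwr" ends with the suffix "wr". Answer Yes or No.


Input string: 'icqasilwr'
Suffix to check: 'wr'
Last 2 characters of input: 'wr'
Match: True
Result: Yes


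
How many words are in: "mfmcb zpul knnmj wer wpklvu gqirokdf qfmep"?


Input string: 'mfmcb zpul knnmj wer wpklvu gqirokdf qfmep'
Operation: split by spaces
Words found: 'mfmcb', 'zpul', 'knnmj', 'wer', 'wpklvu', 'gqirokdf', 'qfmep'
Word count: 7


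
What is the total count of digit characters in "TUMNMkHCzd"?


Input string: 'TUMNMkHCzd'
Operation: count digit characters (0-9)
Scan: 'T', 'U', 'M', 'N', 'M', 'k', 'H', 'C', 'z', 'd'
Digits found: 0
Result: 0


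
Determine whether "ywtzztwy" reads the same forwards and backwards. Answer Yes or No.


Input string: 'ywtzztwy'
Reversed: 'ywtzztwy'
Compare pairs: s[0]='y' vs s[7]='y' (match), s[1]='w' vs s[6]='w' (match), s[2]='t' vs s[5]='t' (match), s[3]='z' vs s[4]='z' (match)
Palindrome: Yes


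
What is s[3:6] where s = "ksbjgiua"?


Input string: 'ksbjgiua'
Operation: slice [3:6]
Extract characters: s[3]='j', s[4]='g', s[5]='i'
Result: jgi


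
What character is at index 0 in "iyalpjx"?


Input string: 'iyalpjx'
Operation: get character at index 0
Index mapping: s[0]='i'
Result: 'i'


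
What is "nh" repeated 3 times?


Input string: 'nh'
Operation: repeat 3 times
Concatenation: 'nh' + 'nh' + 'nh'
Result: nhnhnh


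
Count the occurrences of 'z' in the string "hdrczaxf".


Input string: 'hdrczaxf'
Target character: 'z'
Scan each position: s[4]='z'
Matches found at indices: 4
Total: 1


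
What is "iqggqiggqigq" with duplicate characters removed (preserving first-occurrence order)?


Input: 'iqggqiggqigq'
Operation: keep first occurrence of each character
Scan: s[0]='i' new -> keep; s[1]='q' new -> keep; s[2]='g' new -> keep; s[3]='g' seen -> skip; s[4]='q' seen -> skip; s[5]='i' seen -> skip; s[6]='g' seen -> skip; s[7]='g' seen -> skip; s[8]='q' seen -> skip; s[9]='i' seen -> skip; s[10]='g' seen -> skip; s[11]='q' seen -> skip
Result: iqg


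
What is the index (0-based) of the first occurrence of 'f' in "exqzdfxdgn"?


Input string: 'exqzdfxdgn'
Target: 'f'
Scanning left to right: s[0]='e', s[1]='x', s[2]='q', s[3]='z', s[4]='d', s[5]='f'
First match at index: 5


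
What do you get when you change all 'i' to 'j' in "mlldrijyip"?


Input string: 'mlldrijyip'
Operation: replace 'i' with 'j'
Positions of 'i': 5, 8
After replacement: mlldrjjyjp


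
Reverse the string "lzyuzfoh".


Input string: 'lzyuzfoh'
Operation: reverse character order
Original order: 'l' -> 'z' -> 'y' -> 'u' -> 'z' -> 'f' -> 'o' -> 'h'
Reversed order: 'h' -> 'o' -> 'f' -> 'z' -> 'u' -> 'y' -> 'z' -> 'l'
Result: hofzuyzl


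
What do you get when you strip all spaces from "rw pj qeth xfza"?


Input string: 'rw pj qeth xfza'
Operation: remove all spaces
Words: 'rw', 'pj', 'qeth', 'xfza'
Join without spaces: rwpjqethxfza


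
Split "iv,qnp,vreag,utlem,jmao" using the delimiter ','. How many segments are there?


Input string: 'iv,qnp,vreag,utlem,jmao'
Delimiter: ','
Split result: 'iv', 'qnp', 'vreag', 'utlem', 'jmao'
Number of parts: 5


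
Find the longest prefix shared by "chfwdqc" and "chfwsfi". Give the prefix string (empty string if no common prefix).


String 1: 'chfwdqc'
String 2: 'chfwsfi'
Compare position by position:
pos 0: 'c' vs 'c' match
pos 1: 'h' vs 'h' match
pos 2: 'f' vs 'f' match
pos 3: 'w' vs 'w' match
pos 4: 'd' vs 's' differ -> stop
Longest common prefix: "chfw" (length 4)


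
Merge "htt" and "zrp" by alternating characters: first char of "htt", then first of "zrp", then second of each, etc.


String 1: 'htt'
String 2: 'zrp'
Operation: alternate characters
Pairs: 'h'+'z', 't'+'r', 't'+'p'
Result: hztrtp


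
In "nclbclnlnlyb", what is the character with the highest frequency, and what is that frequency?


Input: 'nclbclnlnlyb'
Operation: tally each character
Counts: 'b':2, 'c':2, 'l':4, 'n':3, 'y':1
Maximum: 'l' appears 4 times


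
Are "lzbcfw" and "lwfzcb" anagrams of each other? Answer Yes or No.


String 1: 'lzbcfw' -> sorted: 'bcflwz'
String 2: 'lwfzcb' -> sorted: 'bcflwz'
Compare sorted forms: 'bcflwz' == 'bcflwz'
Anagram: Yes


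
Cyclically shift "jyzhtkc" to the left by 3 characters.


Input: 'jyzhtkc', shift = 3
Operation: split at index 3 and swap parts
Front part s[0:3] = 'jyz'
Back part s[3:] = 'htkc'
Rotated = back + front = 'htkc' + 'jyz'
Result: htkcjyz


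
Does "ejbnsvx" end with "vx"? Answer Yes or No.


Input string: 'ejbnsvx'
Suffix to check: 'vx'
Last 2 characters of input: 'vx'
Match: True
Result: Yes


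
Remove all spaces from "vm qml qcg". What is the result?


Input string: 'vm qml qcg'
Operation: remove all spaces
Words: 'vm', 'qml', 'qcg'
Join without spaces: vmqmlqcg


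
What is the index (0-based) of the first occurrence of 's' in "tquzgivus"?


Input string: 'tquzgivus'
Target: 's'
Scanning left to right: s[0]='t', s[1]='q', s[2]='u', s[3]='z', s[4]='g', s[5]='i', s[6]='v', s[7]='u', s[8]='s'
First match at index: 8


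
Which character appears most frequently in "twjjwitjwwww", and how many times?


Input: 'twjjwitjwwww'
Operation: tally each character
Counts: 'i':1, 'j':3, 't':2, 'w':6
Maximum: 'w' appears 6 times


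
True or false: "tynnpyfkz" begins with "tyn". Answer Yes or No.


Input string: 'tynnpyfkz'
Prefix to check: 'tyn'
First 3 characters of input: 'tyn'
Match: True
Result: Yes


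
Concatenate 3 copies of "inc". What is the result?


Input string: 'inc'
Operation: repeat 3 times
Concatenation: 'inc' + 'inc' + 'inc'
Result: incincinc


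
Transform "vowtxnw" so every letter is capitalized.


Input string: 'vowtxnw'
Operation: convert each letter to uppercase
Mapping: 'v'->'V', 'o'->'O', 'w'->'W', 't'->'T', 'x'->'X', 'n'->'N', 'w'->'W'
Result: VOWTXNW


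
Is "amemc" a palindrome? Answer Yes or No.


Input string: 'amemc'
Reversed: 'cmema'
Compare pairs: s[0]='a' vs s[4]='c' (mismatch), s[1]='m' vs s[3]='m' (match)
Palindrome: No


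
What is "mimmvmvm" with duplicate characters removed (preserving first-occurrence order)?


Input: 'mimmvmvm'
Operation: keep first occurrence of each character
Scan: s[0]='m' new -> keep; s[1]='i' new -> keep; s[2]='m' seen -> skip; s[3]='m' seen -> skip; s[4]='v' new -> keep; s[5]='m' seen -> skip; s[6]='v' seen -> skip; s[7]='m' seen -> skip
Result: miv


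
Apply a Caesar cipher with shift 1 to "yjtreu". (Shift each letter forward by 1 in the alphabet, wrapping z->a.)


Input: 'yjtreu', shift = 1
Operation: for each letter, (position + 1) mod 26
Mapping: 'y'(24+1=25)->'z', 'j'(9+1=10)->'k', 't'(19+1=20)->'u', 'r'(17+1=18)->'s', 'e'(4+1=5)->'f', 'u'(20+1=21)->'v'
Result: zkusfv


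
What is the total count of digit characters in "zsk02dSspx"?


Input string: 'zsk02dSspx'
Operation: count digit characters (0-9)
Scan: 'z', 's', 'k', '0'(digit), '2'(digit), 'd', 'S', 's', 'p', 'x'
Digits found: 2
Result: 2


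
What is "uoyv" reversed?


Input string: 'uoyv'
Operation: reverse character order
Original order: 'u' -> 'o' -> 'y' -> 'v'
Reversed order: 'v' -> 'y' -> 'o' -> 'u'
Result: vyou


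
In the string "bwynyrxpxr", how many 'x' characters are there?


Input string: 'bwynyrxpxr'
Target character: 'x'
Scan each position: s[6]='x', s[8]='x'
Matches found at indices: 6, 8
Total: 2


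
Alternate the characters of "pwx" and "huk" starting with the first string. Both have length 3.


String 1: 'pwx'
String 2: 'huk'
Operation: alternate characters
Pairs: 'p'+'h', 'w'+'u', 'x'+'k'
Result: phwuxk


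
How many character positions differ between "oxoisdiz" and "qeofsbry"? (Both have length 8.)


String 1: 'oxoisdiz'
String 2: 'qeofsbry'
Compare each position: pos 0: 'o'!='q', pos 1: 'x'!='e', pos 2: 'o'=='o', pos 3: 'i'!='f', pos 4: 's'=='s', pos 5: 'd'!='b', pos 6: 'i'!='r', pos 7: 'z'!='y'
Differing positions: 6
Hamming distance: 6


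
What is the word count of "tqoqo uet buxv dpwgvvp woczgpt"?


Input string: 'tqoqo uet buxv dpwgvvp woczgpt'
Operation: split by spaces
Words found: 'tqoqo', 'uet', 'buxv', 'dpwgvvp', 'woczgpt'
Word count: 5


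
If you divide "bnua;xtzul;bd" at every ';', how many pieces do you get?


Input string: 'bnua;xtzul;bd'
Delimiter: ';'
Split result: 'bnua', 'xtzul', 'bd'
Number of parts: 3


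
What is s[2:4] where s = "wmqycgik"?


Input string: 'wmqycgik'
Operation: slice [2:4]
Extract characters: s[2]='q', s[3]='y'
Result: qy


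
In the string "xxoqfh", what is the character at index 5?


Input string: 'xxoqfh'
Operation: get character at index 5
Index mapping: s[0]='x', s[1]='x', s[2]='o', s[3]='q', s[4]='f', s[5]='h'
Result: 'h'


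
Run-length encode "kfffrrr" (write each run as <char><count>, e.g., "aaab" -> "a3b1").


Input: 'kfffrrr'
Operation: identify consecutive runs
Runs: 'k' -> k1, 'fff' -> f3, 'rrr' -> r3
Encoded: k1f3r3


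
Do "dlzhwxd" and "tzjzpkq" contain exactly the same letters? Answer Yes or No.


String 1: 'dlzhwxd' -> sorted: 'ddhlwxz'
String 2: 'tzjzpkq' -> sorted: 'jkpqtzz'
Compare sorted forms: 'ddhlwxz' != 'jkpqtzz'
Anagram: No


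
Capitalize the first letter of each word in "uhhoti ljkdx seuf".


Input string: 'uhhoti ljkdx seuf'
Operation: capitalize first letter of each word
Word transformations: 'uhhoti'->'Uhhoti', 'ljkdx'->'Ljkdx', 'seuf'->'Seuf'
Result: Uhhoti Ljkdx Seuf


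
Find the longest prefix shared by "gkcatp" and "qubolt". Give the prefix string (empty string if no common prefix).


String 1: 'gkcatp'
String 2: 'qubolt'
Compare position by position:
pos 0: 'g' vs 'q' differ -> stop
Longest common prefix: "" (length 0)


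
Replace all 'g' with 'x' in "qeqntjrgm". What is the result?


Input string: 'qeqntjrgm'
Operation: replace 'g' with 'x'
Positions of 'g': 7
After replacement: qeqntjrxm


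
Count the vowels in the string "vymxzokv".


Input string: 'vymxzokv'
Operation: count vowels (a, e, i, o, u)
Scan: s[0]='v', s[1]='y', s[2]='m', s[3]='x', s[4]='z', s[5]='o' (vowel), s[6]='k', s[7]='v'
Vowels found: 1
Result: 1


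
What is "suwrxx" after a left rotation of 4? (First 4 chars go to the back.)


Input: 'suwrxx', shift = 4
Operation: split at index 4 and swap parts
Front part s[0:4] = 'suwr'
Back part s[4:] = 'xx'
Rotated = back + front = 'xx' + 'suwr'
Result: xxsuwr


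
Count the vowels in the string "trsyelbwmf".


Input string: 'trsyelbwmf'
Operation: count vowels (a, e, i, o, u)
Scan: s[0]='t', s[1]='r', s[2]='s', s[3]='y', s[4]='e' (vowel), s[5]='l', s[6]='b', s[7]='w', s[8]='m', s[9]='f'
Vowels found: 1
Result: 1


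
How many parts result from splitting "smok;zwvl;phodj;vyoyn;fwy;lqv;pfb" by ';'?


Input string: 'smok;zwvl;phodj;vyoyn;fwy;lqv;pfb'
Delimiter: ';'
Split result: 'smok', 'zwvl', 'phodj', 'vyoyn', 'fwy', 'lqv', 'pfb'
Number of parts: 7


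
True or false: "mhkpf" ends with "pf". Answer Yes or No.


Input string: 'mhkpf'
Suffix to check: 'pf'
Last 2 characters of input: 'pf'
Match: True
Result: Yes


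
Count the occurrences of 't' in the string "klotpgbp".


Input string: 'klotpgbp'
Target character: 't'
Scan each position: s[3]='t'
Matches found at indices: 3
Total: 1


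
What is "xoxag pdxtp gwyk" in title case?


Input string: 'xoxag pdxtp gwyk'
Operation: capitalize first letter of each word
Word transformations: 'xoxag'->'Xoxag', 'pdxtp'->'Pdxtp', 'gwyk'->'Gwyk'
Result: Xoxag Pdxtp Gwyk
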